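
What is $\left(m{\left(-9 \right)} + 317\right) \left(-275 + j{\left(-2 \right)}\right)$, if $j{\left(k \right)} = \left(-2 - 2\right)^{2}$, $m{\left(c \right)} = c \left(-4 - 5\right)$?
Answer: $-103082$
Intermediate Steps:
$m{\left(c \right)} = - 9 c$ ($m{\left(c \right)} = c \left(-9\right) = - 9 c$)
$j{\left(k \right)} = 16$ ($j{\left(k \right)} = \left(-4\right)^{2} = 16$)
$\left(m{\left(-9 \right)} + 317\right) \left(-275 + j{\left(-2 \right)}\right) = \left(\left(-9\right) \left(-9\right) + 317\right) \left(-275 + 16\right) = \left(81 + 317\right) \left(-259\right) = 398 \left(-259\right) = -103082$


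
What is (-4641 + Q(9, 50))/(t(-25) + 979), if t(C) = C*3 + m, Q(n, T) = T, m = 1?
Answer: -4591/905 ≈ -5.0729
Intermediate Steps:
t(C) = 1 + 3*C (t(C) = C*3 + 1 = 3*C + 1 = 1 + 3*C)
(-4641 + Q(9, 50))/(t(-25) + 979) = (-4641 + 50)/((1 + 3*(-25)) + 979) = -4591/((1 - 75) + 979) = -4591/(-74 + 979) = -4591/905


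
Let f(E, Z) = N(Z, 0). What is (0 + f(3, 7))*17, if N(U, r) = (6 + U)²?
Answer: 2873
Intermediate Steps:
f(E, Z) = (6 + Z)²
(0 + f(3, 7))*17 = (0 + (6 + 7)²)*17 = (0 + 13²)*17 = (0 + 169)*17 = 169*17 = 2873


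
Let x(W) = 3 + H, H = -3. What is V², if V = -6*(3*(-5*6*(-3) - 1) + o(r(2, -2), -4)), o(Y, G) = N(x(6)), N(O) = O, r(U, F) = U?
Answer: 2566404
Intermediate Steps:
x(W) = 0 (x(W) = 3 - 3 = 0)
o(Y, G) = 0
V = -1602 (V = -6*(3*(-5*6*(-3) - 1) + 0) = -6*(3*(-30*(-3) - 1) + 0) = -6*(3*(90 - 1) + 0) = -6*(3*89 + 0) = -6*(267 + 0) = -6*267 = -1602)
V² = (-1602)² = 2566404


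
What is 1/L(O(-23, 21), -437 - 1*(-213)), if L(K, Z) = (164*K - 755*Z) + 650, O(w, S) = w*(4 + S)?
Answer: 1/75470 ≈ 1.3250e-5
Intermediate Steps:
L(K, Z) = 650 - 755*Z + 164*K (L(K, Z) = (-755*Z + 164*K) + 650 = 650 - 755*Z + 164*K)
1/L(O(-23, 21), -437 - 1*(-213)) = 1/(650 - 755*(-437 - 1*(-213)) + 164*(-23*(4 + 21))) = 1/(650 - 755*(-437 + 213) + 164*(-23*25)) = 1/(650 - 755*(-224) + 164*(-575)) = 1/(650 + 169120 - 94300) = 1/75470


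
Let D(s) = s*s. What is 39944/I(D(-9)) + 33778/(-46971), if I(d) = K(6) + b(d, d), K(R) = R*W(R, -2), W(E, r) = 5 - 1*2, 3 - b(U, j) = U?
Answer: -156519692/234855 ≈ -666.45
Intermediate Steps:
b(U, j) = 3 - U
W(E, r) = 3 (W(E, r) = 5 - 2 = 3)
K(R) = 3*R (K(R) = R*3 = 3*R)
D(s) = s**2
I(d) = 21 - d (I(d) = 3*6 + (3 - d) = 18 + (3 - d) = 21 - d)
39944/I(D(-9)) + 33778/(-46971) = 39944/(21 - 1*(-9)**2) + 33778/(-46971) = 39944/(21 - 1*81) + 33778*(-1/46971) = 39944/(21 - 81) - 33778/46971 = 39944/(-60) - 33778/46971 = 39944*(-1/60) - 33778/46971 = -9986/15 - 33778/46971 = -156519692/234855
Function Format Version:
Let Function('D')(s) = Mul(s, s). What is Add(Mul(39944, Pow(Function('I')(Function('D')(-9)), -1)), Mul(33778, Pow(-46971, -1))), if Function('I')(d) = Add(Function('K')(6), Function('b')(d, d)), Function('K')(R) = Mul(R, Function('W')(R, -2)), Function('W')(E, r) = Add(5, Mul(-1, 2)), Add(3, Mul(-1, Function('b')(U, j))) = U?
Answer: Rational(-156519692, 234855) ≈ -666.45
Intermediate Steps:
Function('b')(U, j) = Add(3, Mul(-1, U))
Function('W')(E, r) = 3 (Function('W')(E, r) = Add(5, -2) = 3)
Function('K')(R) = Mul(3, R) (Function('K')(R) = Mul(R, 3) = Mul(3, R))
Function('D')(s) = Pow(s, 2)
Function('I')(d) = Add(21, Mul(-1, d)) (Function('I')(d) = Add(Mul(3, 6), Add(3, Mul(-1, d))) = Add(18, Add(3, Mul(-1, d))) = Add(21, Mul(-1, d)))
Add(Mul(39944, Pow(Function('I')(Function('D')(-9)), -1)), Mul(33778, Pow(-46971, -1))) = Add(Mul(39944, Pow(Add(21, Mul(-1, Pow(-9, 2))), -1)), Mul(33778, Pow(-46971, -1))) = Add(Mul(39944, Pow(Add(21, Mul(-1, 81)), -1)), Mul(33778, Rational(-1, 46971))) = Add(Mul(39944, Pow(Add(21, -81), -1)), Rational(-33778, 46971)) = Add(Mul(39944, Pow(-60, -1)), Rational(-33778, 46971)) = Add(Mul(39944, Rational(-1, 60)), Rational(-33778, 46971)) = Add(Rational(-9986, 15), Rational(-33778, 46971)) = Rational(-156519692, 234855)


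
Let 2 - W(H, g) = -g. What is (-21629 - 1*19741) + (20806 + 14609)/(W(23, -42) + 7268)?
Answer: -298986945/7228 ≈ -41365.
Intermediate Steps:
W(H, g) = 2 + g (W(H, g) = 2 - (-1)*g = 2 + g)
(-21629 - 1*19741) + (20806 + 14609)/(W(23, -42) + 7268) = (-21629 - 1*19741) + (20806 + 14609)/((2 - 42) + 7268) = (-21629 - 19741) + 35415/(-40 + 7268) = -41370 + 35415/7228 = -298986945/7228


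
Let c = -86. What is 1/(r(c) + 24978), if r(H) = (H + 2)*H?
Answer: 1/32202 ≈ 3.1054e-5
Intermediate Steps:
r(H) = H*(2 + H) (r(H) = (2 + H)*H = H*(2 + H))
1/(r(c) + 24978) = 1/(-86*(2 - 86) + 24978) = 1/(-86*(-84) + 24978) = 1/(7224 + 24978) = 1/32202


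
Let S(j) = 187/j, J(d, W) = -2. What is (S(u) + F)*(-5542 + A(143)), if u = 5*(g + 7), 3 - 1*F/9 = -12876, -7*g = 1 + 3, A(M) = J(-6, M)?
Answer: -16066070944/25 ≈ -6.4264e+8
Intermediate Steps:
A(M) = -2
g = -4/7 (g = -(1 + 3)/7 = -⅐*4 = -4/7 ≈ -0.57143)
F = 115911 (F = 27 - 9*(-12876) = 27 + 115884 = 115911)
u = 225/7 (u = 5*(-4/7 + 7) = 5*(45/7) = 225/7 ≈ 32.143)
(S(u) + F)*(-5542 + A(143)) = (187/(225/7) + 115911)*(-5542 - 2) = (187*(7/225) + 115911)*(-5544) = (1309/225 + 115911)*(-5544) = (26081284/225)*(-5544) = -16066070944/25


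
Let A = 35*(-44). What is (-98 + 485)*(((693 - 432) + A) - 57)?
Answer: -517032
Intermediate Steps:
A = -1540
(-98 + 485)*(((693 - 432) + A) - 57) = (-98 + 485)*(((693 - 432) - 1540) - 57) = 387*((261 - 1540) - 57) = 387*(-1279 - 57) = 387*(-1336) = -517032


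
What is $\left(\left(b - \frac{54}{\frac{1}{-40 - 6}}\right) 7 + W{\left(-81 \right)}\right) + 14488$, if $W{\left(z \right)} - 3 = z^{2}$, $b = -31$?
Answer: $38223$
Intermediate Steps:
$W{\left(z \right)} = 3 + z^{2}$
$\left(\left(b - \frac{54}{\frac{1}{-40 - 6}}\right) 7 + W{\left(-81 \right)}\right) + 14488 = \left(\left(-31 - \frac{54}{\frac{1}{-40 - 6}}\right) 7 + \left(3 + \left(-81\right)^{2}\right)\right) + 14488 = \left(\left(-31 - \frac{54}{\frac{1}{-46}}\right) 7 + \left(3 + 6561\right)\right) + 14488 = \left(\left(-31 - \frac{54}{- \frac{1}{46}}\right) 7 + 6564\right) + 14488 = \left(\left(-31 - -2484\right) 7 + 6564\right) + 14488 = \left(\left(-31 + 2484\right) 7 + 6564\right) + 14488 = \left(2453 \cdot 7 + 6564\right) + 14488 = \left(17171 + 6564\right) + 14488 = 23735 + 14488 = 38223$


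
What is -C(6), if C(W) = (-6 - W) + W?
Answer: 6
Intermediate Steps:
C(W) = -6
-C(6) = -1*(-6) = 6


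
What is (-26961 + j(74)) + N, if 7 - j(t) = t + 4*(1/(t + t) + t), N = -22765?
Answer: -1853294/37 ≈ -50089.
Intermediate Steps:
j(t) = 7 - 5*t - 2/t (j(t) = 7 - (t + 4*(1/(t + t) + t)) = 7 - (t + 4*(1/(2*t) + t)) = 7 - (t + 4*(t + 1/(2*t))) = 7 - (t + (2/t + 4*t)) = 7 - (2/t + 5*t) = 7 + (-5*t - 2/t) = 7 - 5*t - 2/t)
(-26961 + j(74)) + N = (-26961 + (7 - 5*74 - 2/74)) - 22765 = (-26961 + (7 - 370 - 2*1/74)) - 22765 = (-26961 + (7 - 370 - 1/37)) - 22765 = (-26961 - 13432/37) - 22765 = -1010989/37 - 22765 = -1853294/37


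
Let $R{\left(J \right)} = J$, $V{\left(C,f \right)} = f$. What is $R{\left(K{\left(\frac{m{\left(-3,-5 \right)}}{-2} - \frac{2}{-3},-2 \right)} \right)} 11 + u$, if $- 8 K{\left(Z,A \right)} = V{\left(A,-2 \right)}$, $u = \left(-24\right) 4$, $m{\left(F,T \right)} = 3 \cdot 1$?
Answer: $- \frac{373}{4} \approx -93.25$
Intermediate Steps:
$m{\left(F,T \right)} = 3$
$u = -96$
$K{\left(Z,A \right)} = \frac{1}{4}$ ($K{\left(Z,A \right)} = \left(- \frac{1}{8}\right) \left(-2\right) = \frac{1}{4}$)
$R{\left(K{\left(\frac{m{\left(-3,-5 \right)}}{-2} - \frac{2}{-3},-2 \right)} \right)} 11 + u = \frac{1}{4} \cdot 11 - 96 = \frac{11}{4} - 96 = - \frac{373}{4}$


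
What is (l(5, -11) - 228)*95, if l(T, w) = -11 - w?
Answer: -21660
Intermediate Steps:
(l(5, -11) - 228)*95 = ((-11 - 1*(-11)) - 228)*95 = ((-11 + 11) - 228)*95 = (0 - 228)*95 = -228*95 = -21660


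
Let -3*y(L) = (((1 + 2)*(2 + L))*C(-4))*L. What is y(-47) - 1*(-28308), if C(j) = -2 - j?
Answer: 24078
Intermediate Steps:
y(L) = -L*(12 + 6*L)/3 (y(L) = -((1 + 2)*(2 + L))*(-2 - 1*(-4))*L/3 = -(3*(2 + L))*(-2 + 4)*L/3 = -(6 + 3*L)*2*L/3 = -(12 + 6*L)*L/3 = -L*(12 + 6*L)/3)
y(-47) - 1*(-28308) = -2*(-47)*(2 - 47) - 1*(-28308) = -2*(-47)*(-45) + 28308 = -4230 + 28308 = 24078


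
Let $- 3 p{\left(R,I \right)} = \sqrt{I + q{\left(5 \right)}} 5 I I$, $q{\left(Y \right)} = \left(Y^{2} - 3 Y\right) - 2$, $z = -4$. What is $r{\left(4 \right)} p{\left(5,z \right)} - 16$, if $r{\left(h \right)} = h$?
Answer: $- \frac{688}{3} \approx -229.33$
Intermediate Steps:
$q{\left(Y \right)} = -2 + Y^{2} - 3 Y$
$p{\left(R,I \right)} = - \frac{5 I^{2} \sqrt{8 + I}}{3}$ ($p{\left(R,I \right)} = - \frac{\sqrt{I - \left(17 - 25\right)} 5 I I}{3} = - \frac{\sqrt{I - -8} \cdot 5 I^{2}}{3} = - \frac{\sqrt{I + 8} \cdot 5 I^{2}}{3} = - \frac{\sqrt{8 + I} 5 I^{2}}{3} = - \frac{5 \sqrt{8 + I} I^{2}}{3} = - \frac{5 I^{2} \sqrt{8 + I}}{3}$)
$r{\left(4 \right)} p{\left(5,z \right)} - 16 = 4 \left(- \frac{5 \left(-4\right)^{2} \sqrt{8 - 4}}{3}\right) - 16 = 4 \left(\left(- \frac{5}{3}\right) 16 \sqrt{4}\right) - 16 = 4 \left(\left(- \frac{5}{3}\right) 16 \cdot 2\right) - 16 = 4 \left(- \frac{160}{3}\right) - 16 = - \frac{640}{3} - 16 = - \frac{688}{3}$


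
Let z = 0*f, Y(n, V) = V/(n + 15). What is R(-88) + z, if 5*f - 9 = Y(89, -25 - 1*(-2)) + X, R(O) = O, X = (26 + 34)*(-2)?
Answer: -88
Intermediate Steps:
X = -120 (X = 60*(-2) = -120)
Y(n, V) = V/(15 + n)
f = -11567/520 (f = 9/5 + ((-25 - 1*(-2))/(15 + 89) - 120)/5 = 9/5 + ((-25 + 2)/104 - 120)/5 = 9/5 + (-23*1/104 - 120)/5 = 9/5 + (-23/104 - 120)/5 = 9/5 + (1/5)*(-12503/104) = 9/5 - 12503/520 = -11567/520 ≈ -22.244)
z = 0 (z = 0*(-11567/520) = 0)
R(-88) + z = -88 + 0 = -88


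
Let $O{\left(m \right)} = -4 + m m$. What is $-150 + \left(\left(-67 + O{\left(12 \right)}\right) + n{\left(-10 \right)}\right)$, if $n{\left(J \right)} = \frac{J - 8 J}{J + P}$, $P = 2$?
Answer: $- \frac{343}{4} \approx -85.75$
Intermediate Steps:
$n{\left(J \right)} = - \frac{7 J}{2 + J}$ ($n{\left(J \right)} = \frac{J - 8 J}{J + 2} = \frac{\left(-7\right) J}{2 + J} = - \frac{7 J}{2 + J}$)
$O{\left(m \right)} = -4 + m^{2}$
$-150 + \left(\left(-67 + O{\left(12 \right)}\right) + n{\left(-10 \right)}\right) = -150 - \left(-73 - \frac{70}{2 - 10}\right) = -150 + \left(\left(-67 + \left(-4 + 144\right)\right) - - \frac{70}{-8}\right) = -150 + \left(\left(-67 + 140\right) - \left(-70\right) \left(- \frac{1}{8}\right)\right) = -150 + \left(73 - \frac{35}{4}\right) = -150 + \frac{257}{4} = - \frac{343}{4}$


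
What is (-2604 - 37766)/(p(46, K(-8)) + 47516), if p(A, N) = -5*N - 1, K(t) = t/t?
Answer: -4037/4751 ≈ -0.84972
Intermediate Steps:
K(t) = 1
p(A, N) = -1 - 5*N
(-2604 - 37766)/(p(46, K(-8)) + 47516) = (-2604 - 37766)/((-1 - 5*1) + 47516) = -40370/((-1 - 5) + 47516) = -40370/(-6 + 47516) = -40370/47510 = -40370*1/47510 = -4037/4751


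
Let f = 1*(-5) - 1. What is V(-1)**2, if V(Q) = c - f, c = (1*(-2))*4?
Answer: 4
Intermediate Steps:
f = -6 (f = -5 - 1 = -6)
c = -8 (c = -2*4 = -8)
V(Q) = -2 (V(Q) = -8 - 1*(-6) = -8 + 6 = -2)
V(-1)**2 = (-2)**2 = 4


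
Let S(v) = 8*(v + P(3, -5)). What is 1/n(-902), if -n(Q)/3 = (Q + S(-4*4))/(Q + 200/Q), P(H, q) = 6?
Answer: -67817/221441 ≈ -0.30625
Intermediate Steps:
S(v) = 48 + 8*v (S(v) = 8*(v + 6) = 8*(6 + v) = 48 + 8*v)
n(Q) = -3*(-80 + Q)/(Q + 200/Q) (n(Q) = -3*(Q + (48 + 8*(-4*4)))/(Q + 200/Q) = -3*(Q + (48 + 8*(-16)))/(Q + 200/Q) = -3*(Q + (48 - 128))/(Q + 200/Q) = -3*(Q - 80)/(Q + 200/Q) = -3*(-80 + Q)/(Q + 200/Q))
1/n(-902) = 1/(3*(-902)*(80 - 1*(-902))/(200 + (-902)²)) = 1/(3*(-902)*(80 + 902)/(200 + 813604)) = 1/(3*(-902)*982/813804) = 1/(3*(-902)*(1/813804)*982) = 1/(-221441/67817) = -67817/221441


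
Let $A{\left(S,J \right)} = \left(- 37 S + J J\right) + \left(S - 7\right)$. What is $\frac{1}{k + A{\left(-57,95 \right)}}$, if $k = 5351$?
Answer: $\frac{1}{16421} \approx 6.0898 \cdot 10^{-5}$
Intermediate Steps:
$A{\left(S,J \right)} = -7 + J^{2} - 36 S$ ($A{\left(S,J \right)} = \left(- 37 S + J^{2}\right) + \left(-7 + S\right) = \left(J^{2} - 37 S\right) + \left(-7 + S\right) = -7 + J^{2} - 36 S$)
$\frac{1}{k + A{\left(-57,95 \right)}} = \frac{1}{5351 - \left(-2045 - 9025\right)} = \frac{1}{5351 + \left(-7 + 9025 + 2052\right)} = \frac{1}{5351 + 11070} = \frac{1}{16421}$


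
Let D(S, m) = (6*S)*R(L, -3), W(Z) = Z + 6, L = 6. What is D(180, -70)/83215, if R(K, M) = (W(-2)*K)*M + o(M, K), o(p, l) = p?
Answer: -16200/16643 ≈ -0.97338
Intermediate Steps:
W(Z) = 6 + Z
R(K, M) = M + 4*K*M (R(K, M) = ((6 - 2)*K)*M + M = (4*K)*M + M = 4*K*M + M = M + 4*K*M)
D(S, m) = -450*S (D(S, m) = (6*S)*(-3*(1 + 4*6)) = (6*S)*(-3*(1 + 24)) = (6*S)*(-3*25) = (6*S)*(-75) = -450*S)
D(180, -70)/83215 = -450*180/83215 = -81000*1/83215 = -16200/16643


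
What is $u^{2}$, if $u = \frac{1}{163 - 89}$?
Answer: $\frac{1}{5476} \approx 0.00018262$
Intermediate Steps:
$u = \frac{1}{74} \approx 0.013514$
$u^{2} = \left(\frac{1}{74}\right)^{2} = \frac{1}{5476}$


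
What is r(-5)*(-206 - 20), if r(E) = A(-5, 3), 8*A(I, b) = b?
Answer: -339/4 ≈ -84.750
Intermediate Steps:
A(I, b) = b/8
r(E) = 3/8 (r(E) = (1/8)*3 = 3/8)
r(-5)*(-206 - 20) = 3*(-206 - 20)/8 = (3/8)*(-226) = -339/4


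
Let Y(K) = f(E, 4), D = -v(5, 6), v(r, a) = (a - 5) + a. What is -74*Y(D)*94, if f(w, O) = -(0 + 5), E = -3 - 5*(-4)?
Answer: 34780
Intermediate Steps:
E = 17 (E = -3 + 20 = 17)
v(r, a) = -5 + 2*a (v(r, a) = (-5 + a) + a = -5 + 2*a)
f(w, O) = -5 (f(w, O) = -1*5 = -5)
D = -7 (D = -(-5 + 2*6) = -(-5 + 12) = -1*7 = -7)
Y(K) = -5
-74*Y(D)*94 = -74*(-5)*94 = 370*94 = 34780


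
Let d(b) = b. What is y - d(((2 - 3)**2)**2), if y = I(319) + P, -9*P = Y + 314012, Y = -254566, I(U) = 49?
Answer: -59014/9 ≈ -6557.1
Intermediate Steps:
P = -59446/9 (P = -(-254566 + 314012)/9 = -1/9*59446 = -59446/9 ≈ -6605.1)
y = -59005/9 (y = 49 - 59446/9 = -59005/9 ≈ -6556.1)
y - d(((2 - 3)**2)**2) = -59005/9 - ((2 - 3)**2)**2 = -59005/9 - ((-1)**2)**2 = -59005/9 - 1*1**2 = -59005/9 - 1*1 = -59005/9 - 1 = -59014/9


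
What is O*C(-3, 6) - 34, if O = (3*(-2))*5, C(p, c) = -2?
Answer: 26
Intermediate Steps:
O = -30 (O = -6*5 = -30)
O*C(-3, 6) - 34 = -30*(-2) - 34 = 60 - 34 = 26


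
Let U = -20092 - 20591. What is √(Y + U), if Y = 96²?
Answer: I*√31467 ≈ 177.39*I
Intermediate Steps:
Y = 9216
U = -40683
√(Y + U) = √(9216 - 40683) = √(-31467) = I*√31467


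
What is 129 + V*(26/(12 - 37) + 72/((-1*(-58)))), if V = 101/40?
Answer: 1877873/14500 ≈ 129.51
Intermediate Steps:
V = 101/40 (V = 101*(1/40) = 101/40 ≈ 2.5250)
129 + V*(26/(12 - 37) + 72/((-1*(-58)))) = 129 + 101*(26/(12 - 37) + 72/((-1*(-58))))/40 = 129 + 101*(26/(-25) + 72/58)/40 = 129 + 101*(26*(-1/25) + 72*(1/58))/40 = 129 + 101*(-26/25 + 36/29)/40 = 129 + (101/40)*(146/725) = 129 + 7373/14500 = 1877873/14500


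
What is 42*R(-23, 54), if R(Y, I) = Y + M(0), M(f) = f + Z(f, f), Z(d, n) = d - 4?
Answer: -1134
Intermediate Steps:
Z(d, n) = -4 + d
M(f) = -4 + 2*f (M(f) = f + (-4 + f) = -4 + 2*f)
R(Y, I) = -4 + Y (R(Y, I) = Y + (-4 + 2*0) = Y + (-4 + 0) = Y - 4 = -4 + Y)
42*R(-23, 54) = 42*(-4 - 23) = 42*(-27) = -1134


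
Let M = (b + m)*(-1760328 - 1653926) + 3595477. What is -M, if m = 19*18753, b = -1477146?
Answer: -3826832634583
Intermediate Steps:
m = 356307
M = 3826832634583 (M = (-1477146 + 356307)*(-1760328 - 1653926) + 3595477 = -1120839*(-3414254) + 3595477 = 3826829039106 + 3595477 = 3826832634583)
-M = -1*3826832634583 = -3826832634583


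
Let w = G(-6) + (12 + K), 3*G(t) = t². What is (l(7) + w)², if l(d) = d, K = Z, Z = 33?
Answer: 4096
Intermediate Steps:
K = 33
G(t) = t²/3
w = 57 (w = (⅓)*(-6)² + (12 + 33) = (⅓)*36 + 45 = 12 + 45 = 57)
(l(7) + w)² = (7 + 57)² = 64² = 4096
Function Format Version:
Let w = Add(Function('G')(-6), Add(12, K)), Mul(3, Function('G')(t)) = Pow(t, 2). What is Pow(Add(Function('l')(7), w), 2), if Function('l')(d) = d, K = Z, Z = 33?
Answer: 4096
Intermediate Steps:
K = 33
Function('G')(t) = Mul(Rational(1, 3), Pow(t, 2))
w = 57 (w = Add(Mul(Rational(1, 3), Pow(-6, 2)), Add(12, 33)) = Add(Mul(Rational(1, 3), 36), 45) = Add(12, 45) = 57)
Pow(Add(Function('l')(7), w), 2) = Pow(Add(7, 57), 2) = Pow(64, 2) = 4096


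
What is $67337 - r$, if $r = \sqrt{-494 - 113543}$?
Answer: $67337 - i \sqrt{114037} \approx 67337.0 - 337.69 i$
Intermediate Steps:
$r = i \sqrt{114037}$ ($r = \sqrt{-114037} = i \sqrt{114037} \approx 337.69 i$)
$67337 - r = 67337 - i \sqrt{114037}$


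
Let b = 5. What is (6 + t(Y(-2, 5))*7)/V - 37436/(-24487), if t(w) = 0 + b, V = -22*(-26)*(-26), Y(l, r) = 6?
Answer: 555744225/364170664 ≈ 1.5261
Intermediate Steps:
V = -14872 (V = 572*(-26) = -14872)
t(w) = 5 (t(w) = 0 + 5 = 5)
(6 + t(Y(-2, 5))*7)/V - 37436/(-24487) = (6 + 5*7)/(-14872) - 37436/(-24487) = (6 + 35)*(-1/14872) - 37436*(-1/24487) = 41*(-1/14872) + 37436/24487 = -41/14872 + 37436/24487 = 555744225/364170664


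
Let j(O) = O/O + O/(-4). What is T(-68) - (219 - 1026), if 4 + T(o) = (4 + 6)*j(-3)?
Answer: 1641/2 ≈ 820.50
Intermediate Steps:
j(O) = 1 - O/4 (j(O) = 1 + O*(-¼) = 1 - O/4)
T(o) = 27/2 (T(o) = -4 + (4 + 6)*(1 - ¼*(-3)) = -4 + 10*(1 + ¾) = -4 + 10*(7/4) = -4 + 35/2 = 27/2)
T(-68) - (219 - 1026) = 27/2 - (219 - 1026) = 27/2 - 1*(-807) = 27/2 + 807 = 1641/2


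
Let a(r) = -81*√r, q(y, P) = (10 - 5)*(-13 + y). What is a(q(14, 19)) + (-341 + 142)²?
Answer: 39601 - 81*√5 ≈ 39420.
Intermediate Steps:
q(y, P) = -65 + 5*y (q(y, P) = 5*(-13 + y) = -65 + 5*y)
a(q(14, 19)) + (-341 + 142)² = -81*√(-65 + 5*14) + (-341 + 142)² = -81*√(-65 + 70) + (-199)² = -81*√5 + 39601 = 39601 - 81*√5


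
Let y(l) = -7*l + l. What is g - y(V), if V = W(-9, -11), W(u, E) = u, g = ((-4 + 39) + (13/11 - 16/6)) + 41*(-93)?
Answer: -126505/33 ≈ -3833.5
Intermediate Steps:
g = -124723/33 (g = (35 + (13*(1/11) - 16*⅙)) - 3813 = (35 + (13/11 - 8/3)) - 3813 = (35 - 49/33) - 3813 = 1106/33 - 3813 = -124723/33 ≈ -3779.5)
V = -9
y(l) = -6*l
g - y(V) = -124723/33 - (-6)*(-9) = -124723/33 - 1*54 = -124723/33 - 54 = -126505/33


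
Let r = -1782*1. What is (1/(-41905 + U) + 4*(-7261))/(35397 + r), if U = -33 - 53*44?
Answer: -15873801/18372050 ≈ -0.86402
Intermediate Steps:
r = -1782
U = -2365 (U = -33 - 2332 = -2365)
(1/(-41905 + U) + 4*(-7261))/(35397 + r) = (1/(-41905 - 2365) + 4*(-7261))/(35397 - 1782) = (1/(-44270) - 29044)/33615 = (-1/44270 - 29044)*(1/33615) = -1285777881/44270*1/33615 = -15873801/18372050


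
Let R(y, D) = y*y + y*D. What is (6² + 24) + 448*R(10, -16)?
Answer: -26820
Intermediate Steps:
R(y, D) = y² + D*y
(6² + 24) + 448*R(10, -16) = (6² + 24) + 448*(10*(-16 + 10)) = (36 + 24) + 448*(10*(-6)) = 60 + 448*(-60) = 60 - 26880 = -26820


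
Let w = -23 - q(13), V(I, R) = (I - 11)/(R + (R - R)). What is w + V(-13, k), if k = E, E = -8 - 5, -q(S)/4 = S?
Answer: 401/13 ≈ 30.846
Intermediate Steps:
q(S) = -4*S
E = -13
k = -13
V(I, R) = (-11 + I)/R (V(I, R) = (-11 + I)/(R + 0) = (-11 + I)/R)
w = 29 (w = -23 - (-4)*13 = -23 - 1*(-52) = -23 + 52 = 29)
w + V(-13, k) = 29 + (-11 - 13)/(-13) = 29 - 1/13*(-24) = 29 + 24/13 = 401/13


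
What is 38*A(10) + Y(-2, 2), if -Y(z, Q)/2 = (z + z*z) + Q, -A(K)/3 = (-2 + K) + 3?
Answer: -1262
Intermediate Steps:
A(K) = -3 - 3*K (A(K) = -3*((-2 + K) + 3) = -3*(1 + K) = -3 - 3*K)
Y(z, Q) = -2*Q - 2*z - 2*z² (Y(z, Q) = -2*((z + z*z) + Q) = -2*((z + z²) + Q) = -2*(Q + z + z²) = -2*Q - 2*z - 2*z²)
38*A(10) + Y(-2, 2) = 38*(-3 - 3*10) + (-2*2 - 2*(-2) - 2*(-2)²) = 38*(-3 - 30) + (-4 + 4 - 2*4) = 38*(-33) + (-4 + 4 - 8) = -1254 - 8 = -1262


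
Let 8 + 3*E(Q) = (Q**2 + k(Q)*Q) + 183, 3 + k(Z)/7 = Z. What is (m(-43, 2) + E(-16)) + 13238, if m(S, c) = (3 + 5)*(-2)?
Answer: 14075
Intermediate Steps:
k(Z) = -21 + 7*Z
E(Q) = 175/3 + Q**2/3 + Q*(-21 + 7*Q)/3 (E(Q) = -8/3 + ((Q**2 + (-21 + 7*Q)*Q) + 183)/3 = -8/3 + ((Q**2 + Q*(-21 + 7*Q)) + 183)/3 = -8/3 + (183 + Q**2 + Q*(-21 + 7*Q))/3 = -8/3 + (61 + Q**2/3 + Q*(-21 + 7*Q)/3) = 175/3 + Q**2/3 + Q*(-21 + 7*Q)/3)
m(S, c) = -16 (m(S, c) = 8*(-2) = -16)
(m(-43, 2) + E(-16)) + 13238 = (-16 + (175/3 - 7*(-16) + (8/3)*(-16)**2)) + 13238 = (-16 + (175/3 + 112 + (8/3)*256)) + 13238 = (-16 + (175/3 + 112 + 2048/3)) + 13238 = (-16 + 853) + 13238 = 837 + 13238 = 14075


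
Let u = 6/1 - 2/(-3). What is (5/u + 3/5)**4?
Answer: 531441/160000 ≈ 3.3215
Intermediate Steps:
u = 20/3 (u = 6*1 - 2*(-1/3) = 6 + 2/3 = 20/3 ≈ 6.6667)
(5/u + 3/5)**4 = (5/(20/3) + 3/5)**4 = (5*(3/20) + 3*(1/5))**4 = (3/4 + 3/5)**4 = (27/20)**4 = 531441/160000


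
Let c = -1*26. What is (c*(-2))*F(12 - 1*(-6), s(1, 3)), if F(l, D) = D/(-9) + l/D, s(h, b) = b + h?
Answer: 1898/9 ≈ 210.89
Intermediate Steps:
c = -26
F(l, D) = -D/9 + l/D (F(l, D) = D*(-1/9) + l/D = -D/9 + l/D)
(c*(-2))*F(12 - 1*(-6), s(1, 3)) = (-26*(-2))*(-(3 + 1)/9 + (12 - 1*(-6))/(3 + 1)) = 52*(-1/9*4 + (12 + 6)/4) = 52*(-4/9 + 18*(1/4)) = 52*(-4/9 + 9/2) = 52*(73/18) = 1898/9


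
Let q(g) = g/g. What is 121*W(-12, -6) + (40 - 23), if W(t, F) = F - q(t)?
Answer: -830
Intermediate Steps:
q(g) = 1
W(t, F) = -1 + F (W(t, F) = F - 1*1 = F - 1 = -1 + F)
121*W(-12, -6) + (40 - 23) = 121*(-1 - 6) + (40 - 23) = 121*(-7) + 17 = -847 + 17 = -830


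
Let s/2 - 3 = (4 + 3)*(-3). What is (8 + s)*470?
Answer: -13160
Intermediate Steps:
s = -36 (s = 6 + 2*((4 + 3)*(-3)) = 6 + 2*(7*(-3)) = 6 + 2*(-21) = 6 - 42 = -36)
(8 + s)*470 = (8 - 36)*470 = -28*470 = -13160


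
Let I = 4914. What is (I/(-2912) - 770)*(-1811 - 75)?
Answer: 11643221/8 ≈ 1.4554e+6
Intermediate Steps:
(I/(-2912) - 770)*(-1811 - 75) = (4914/(-2912) - 770)*(-1811 - 75) = (4914*(-1/2912) - 770)*(-1886) = (-27/16 - 770)*(-1886) = -12347/16*(-1886) = 11643221/8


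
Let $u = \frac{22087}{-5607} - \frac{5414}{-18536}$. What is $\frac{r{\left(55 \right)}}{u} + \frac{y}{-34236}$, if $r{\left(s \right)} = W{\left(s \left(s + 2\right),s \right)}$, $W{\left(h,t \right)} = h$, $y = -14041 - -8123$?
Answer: $- \frac{398310508990361}{463467812958} \approx -859.41$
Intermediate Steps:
$y = -5918$ ($y = -14041 + 8123 = -5918$)
$u = - \frac{27074881}{7423668}$ ($u = 22087 \left(- \frac{1}{5607}\right) - - \frac{2707}{9268} = - \frac{22087}{5607} + \frac{2707}{9268} = - \frac{27074881}{7423668} \approx -3.6471$)
$r{\left(s \right)} = s \left(2 + s\right)$ ($r{\left(s \right)} = s \left(s + 2\right) = s \left(2 + s\right)$)
$\frac{r{\left(55 \right)}}{u} + \frac{y}{-34236} = \frac{55 \left(2 + 55\right)}{- \frac{27074881}{7423668}} - \frac{5918}{-34236} = 55 \cdot 57 \left(- \frac{7423668}{27074881}\right) - - \frac{2959}{17118} = 3135 \left(- \frac{7423668}{27074881}\right) + \frac{2959}{17118} = - \frac{23273199180}{27074881} + \frac{2959}{17118} = - \frac{398310508990361}{463467812958}$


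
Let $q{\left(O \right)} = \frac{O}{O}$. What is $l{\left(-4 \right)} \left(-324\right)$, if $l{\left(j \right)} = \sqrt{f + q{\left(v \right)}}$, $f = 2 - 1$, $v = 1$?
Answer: $- 324 \sqrt{2} \approx -458.21$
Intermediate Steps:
$q{\left(O \right)} = 1$
$f = 1$ ($f = 2 - 1 = 1$)
$l{\left(j \right)} = \sqrt{2}$ ($l{\left(j \right)} = \sqrt{1 + 1} = \sqrt{2}$)
$l{\left(-4 \right)} \left(-324\right) = \sqrt{2} \left(-324\right) = - 324 \sqrt{2}$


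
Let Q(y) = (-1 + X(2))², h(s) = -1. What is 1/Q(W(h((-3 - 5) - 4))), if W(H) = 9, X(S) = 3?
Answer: ¼ ≈ 0.25000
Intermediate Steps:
Q(y) = 4 (Q(y) = (-1 + 3)² = 2² = 4)
1/Q(W(h((-3 - 5) - 4))) = 1/4 = ¼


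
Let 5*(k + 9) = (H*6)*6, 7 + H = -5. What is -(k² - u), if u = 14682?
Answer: 139521/25 ≈ 5580.8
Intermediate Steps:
H = -12 (H = -7 - 5 = -12)
k = -477/5 (k = -9 + (-12*6*6)/5 = -9 + (-72*6)/5 = -9 + (⅕)*(-432) = -9 - 432/5 = -477/5 ≈ -95.400)
-(k² - u) = -((-477/5)² - 1*14682) = -(227529/25 - 14682) = -1*(-139521/25) = 139521/25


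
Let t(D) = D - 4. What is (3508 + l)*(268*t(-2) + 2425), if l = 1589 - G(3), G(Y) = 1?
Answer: 4163432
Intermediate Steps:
t(D) = -4 + D
l = 1588 (l = 1589 - 1*1 = 1589 - 1 = 1588)
(3508 + l)*(268*t(-2) + 2425) = (3508 + 1588)*(268*(-4 - 2) + 2425) = 5096*(268*(-6) + 2425) = 5096*(-1608 + 2425) = 5096*817 = 4163432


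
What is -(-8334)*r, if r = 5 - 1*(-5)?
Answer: 83340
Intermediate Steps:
r = 10 (r = 5 + 5 = 10)
-(-8334)*r = -(-8334)*10 = -926*(-90) = 83340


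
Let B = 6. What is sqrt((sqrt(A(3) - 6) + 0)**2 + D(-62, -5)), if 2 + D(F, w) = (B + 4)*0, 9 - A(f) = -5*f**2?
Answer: sqrt(46) ≈ 6.7823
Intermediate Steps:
A(f) = 9 + 5*f**2 (A(f) = 9 - (-5)*f**2 = 9 + 5*f**2)
D(F, w) = -2 (D(F, w) = -2 + (6 + 4)*0 = -2 + 10*0 = -2 + 0 = -2)
sqrt((sqrt(A(3) - 6) + 0)**2 + D(-62, -5)) = sqrt((sqrt((9 + 5*3**2) - 6) + 0)**2 - 2) = sqrt((sqrt((9 + 5*9) - 6) + 0)**2 - 2) = sqrt((sqrt((9 + 45) - 6) + 0)**2 - 2) = sqrt((sqrt(54 - 6) + 0)**2 - 2) = sqrt((sqrt(48) + 0)**2 - 2) = sqrt((4*sqrt(3) + 0)**2 - 2) = sqrt((4*sqrt(3))**2 - 2) = sqrt(48 - 2) = sqrt(46)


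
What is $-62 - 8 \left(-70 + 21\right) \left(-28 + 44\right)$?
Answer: $6210$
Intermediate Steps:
$-62 - 8 \left(-70 + 21\right) \left(-28 + 44\right) = -62 - 8 \left(\left(-49\right) 16\right) = -62 - -6272 = -62 + 6272 = 6210$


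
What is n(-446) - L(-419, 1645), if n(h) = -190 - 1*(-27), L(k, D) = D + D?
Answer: -3453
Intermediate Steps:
L(k, D) = 2*D
n(h) = -163 (n(h) = -190 + 27 = -163)
n(-446) - L(-419, 1645) = -163 - 2*1645 = -163 - 1*3290 = -163 - 3290 = -3453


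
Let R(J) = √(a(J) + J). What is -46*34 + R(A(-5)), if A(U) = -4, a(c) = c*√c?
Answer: -1564 + 2*√(-1 - 2*I) ≈ -1562.4 - 2.544*I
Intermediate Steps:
a(c) = c^(3/2)
R(J) = √(J + J^(3/2)) (R(J) = √(J^(3/2) + J) = √(J + J^(3/2)))
-46*34 + R(A(-5)) = -46*34 + √(-4 + (-4)^(3/2)) = -1564 + √(-4 - 8*I)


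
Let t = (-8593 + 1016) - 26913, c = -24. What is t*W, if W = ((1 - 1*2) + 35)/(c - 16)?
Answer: 58633/2 ≈ 29317.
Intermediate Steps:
W = -17/20 (W = ((1 - 1*2) + 35)/(-24 - 16) = ((1 - 2) + 35)/(-40) = (-1 + 35)*(-1/40) = 34*(-1/40) = -17/20 ≈ -0.85000)
t = -34490 (t = -7577 - 26913 = -34490)
t*W = -34490*(-17/20) = 58633/2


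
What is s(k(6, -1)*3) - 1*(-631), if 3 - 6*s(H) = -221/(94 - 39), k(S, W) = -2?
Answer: 104308/165 ≈ 632.17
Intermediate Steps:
s(H) = 193/165 (s(H) = ½ - (-221)/(6*(94 - 39)) = ½ - (-221)/(6*55) = ½ - ⅙*(-221/55) = ½ + 221/330 = 193/165)
s(k(6, -1)*3) - 1*(-631) = 193/165 - 1*(-631) = 193/165 + 631 = 104308/165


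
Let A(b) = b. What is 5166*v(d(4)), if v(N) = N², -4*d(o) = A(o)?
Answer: 5166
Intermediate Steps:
d(o) = -o/4
5166*v(d(4)) = 5166*(-¼*4)² = 5166*(-1)² = 5166*1 = 5166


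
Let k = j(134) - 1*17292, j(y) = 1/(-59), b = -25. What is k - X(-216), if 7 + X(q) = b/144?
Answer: -146852029/8496 ≈ -17285.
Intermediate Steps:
j(y) = -1/59
k = -1020229/59 (k = -1/59 - 1*17292 = -1/59 - 17292 = -1020229/59 ≈ -17292.)
X(q) = -1033/144 (X(q) = -7 - 25/144 = -1033/144)
k - X(-216) = -1020229/59 - 1*(-1033/144) = -1020229/59 + 1033/144 = -146852029/8496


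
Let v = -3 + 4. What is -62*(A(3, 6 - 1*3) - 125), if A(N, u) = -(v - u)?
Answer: 7626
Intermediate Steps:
v = 1
A(N, u) = -1 + u (A(N, u) = -(1 - u) = -1 + u)
-62*(A(3, 6 - 1*3) - 125) = -62*((-1 + (6 - 1*3)) - 125) = -62*((-1 + (6 - 3)) - 125) = -62*((-1 + 3) - 125) = -62*(2 - 125) = -62*(-123) = 7626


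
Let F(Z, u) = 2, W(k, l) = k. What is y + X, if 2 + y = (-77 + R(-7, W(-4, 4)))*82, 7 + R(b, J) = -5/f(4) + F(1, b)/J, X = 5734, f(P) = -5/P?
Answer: -869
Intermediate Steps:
R(b, J) = -3 + 2/J (R(b, J) = -7 + (-5/((-5/4)) + 2/J) = -7 + (-5/((-5*¼)) + 2/J) = -7 + (-5/(-5/4) + 2/J) = -7 + (-5*(-⅘) + 2/J) = -7 + (4 + 2/J) = -3 + 2/J)
y = -6603 (y = -2 + (-77 + (-3 + 2/(-4)))*82 = -2 + (-77 + (-3 + 2*(-¼)))*82 = -2 + (-77 + (-3 - ½))*82 = -2 + (-77 - 7/2)*82 = -2 - 161/2*82 = -2 - 6601 = -6603)
y + X = -6603 + 5734 = -869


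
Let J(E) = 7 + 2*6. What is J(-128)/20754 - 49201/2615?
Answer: -1021067869/54271710 ≈ -18.814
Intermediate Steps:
J(E) = 19 (J(E) = 7 + 12 = 19)
J(-128)/20754 - 49201/2615 = 19/20754 - 49201/2615 = -1021067869/54271710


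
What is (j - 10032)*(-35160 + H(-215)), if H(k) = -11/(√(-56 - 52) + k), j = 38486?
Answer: -46353441545410/46333 + 1877964*I*√3/46333 ≈ -1.0004e+9 + 70.203*I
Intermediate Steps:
H(k) = -11/(k + 6*I*√3) (H(k) = -11/(√(-108) + k) = -11/(6*I*√3 + k) = -11/(k + 6*I*√3))
(j - 10032)*(-35160 + H(-215)) = (38486 - 10032)*(-35160 - 11/(-215 + 6*I*√3)) = 28454*(-35160 - 11/(-215 + 6*I*√3)) = -1000442640 - 312994/(-215 + 6*I*√3)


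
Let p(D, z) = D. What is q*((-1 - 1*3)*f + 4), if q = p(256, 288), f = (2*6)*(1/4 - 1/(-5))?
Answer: -22528/5 ≈ -4505.6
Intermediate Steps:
f = 27/5 (f = 12*(1*(¼) - 1*(-⅕)) = 12*(¼ + ⅕) = 12*(9/20) = 27/5 ≈ 5.4000)
q = 256
q*((-1 - 1*3)*f + 4) = 256*((-1 - 1*3)*(27/5) + 4) = 256*((-1 - 3)*(27/5) + 4) = 256*(-4*27/5 + 4) = 256*(-108/5 + 4) = 256*(-88/5) = -22528/5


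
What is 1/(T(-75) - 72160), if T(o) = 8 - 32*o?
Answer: -1/69752 ≈ -1.4337e-5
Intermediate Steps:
T(o) = 8 - 32*o
1/(T(-75) - 72160) = 1/((8 - 32*(-75)) - 72160) = 1/((8 + 2400) - 72160) = 1/(2408 - 72160) = 1/(-69752) = -1/69752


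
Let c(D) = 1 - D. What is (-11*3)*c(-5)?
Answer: -198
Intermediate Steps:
(-11*3)*c(-5) = (-11*3)*(1 - 1*(-5)) = -33*(1 + 5) = -33*6 = -198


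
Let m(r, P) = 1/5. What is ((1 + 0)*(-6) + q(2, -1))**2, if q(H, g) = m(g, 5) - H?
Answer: 1521/25 ≈ 60.840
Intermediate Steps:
m(r, P) = 1/5
q(H, g) = 1/5 - H
((1 + 0)*(-6) + q(2, -1))**2 = ((1 + 0)*(-6) + (1/5 - 1*2))**2 = (1*(-6) + (1/5 - 2))**2 = (-6 - 9/5)**2 = (-39/5)**2 = 1521/25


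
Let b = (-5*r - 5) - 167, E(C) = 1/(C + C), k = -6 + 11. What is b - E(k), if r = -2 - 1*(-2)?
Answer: -1721/10 ≈ -172.10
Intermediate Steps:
k = 5
E(C) = 1/(2*C)
r = 0 (r = -2 + 2 = 0)
b = -172 (b = (-5*0 - 5) - 167 = (0 - 5) - 167 = -5 - 167 = -172)
b - E(k) = -172 - 1/(2*5) = -172 - 1*⅒ = -172 - ⅒ = -1721/10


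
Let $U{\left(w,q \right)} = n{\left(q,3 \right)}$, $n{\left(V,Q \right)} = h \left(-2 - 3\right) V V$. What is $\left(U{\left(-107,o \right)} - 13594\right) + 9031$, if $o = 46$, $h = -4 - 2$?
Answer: $58917$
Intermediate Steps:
$h = -6$
$n{\left(V,Q \right)} = 30 V^{2}$ ($n{\left(V,Q \right)} = - 6 \left(-2 - 3\right) V V = \left(-6\right) \left(-5\right) V V = 30 V V = 30 V^{2}$)
$U{\left(w,q \right)} = 30 q^{2}$
$\left(U{\left(-107,o \right)} - 13594\right) + 9031 = \left(30 \cdot 46^{2} - 13594\right) + 9031 = \left(30 \cdot 2116 - 13594\right) + 9031 = \left(63480 - 13594\right) + 9031 = 49886 + 9031 = 58917$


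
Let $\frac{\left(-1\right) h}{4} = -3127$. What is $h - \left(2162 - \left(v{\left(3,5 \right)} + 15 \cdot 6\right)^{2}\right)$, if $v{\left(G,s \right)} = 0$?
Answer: $18446$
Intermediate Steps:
$h = 12508$ ($h = \left(-4\right) \left(-3127\right) = 12508$)
$h - \left(2162 - \left(v{\left(3,5 \right)} + 15 \cdot 6\right)^{2}\right) = 12508 - \left(2162 - \left(0 + 15 \cdot 6\right)^{2}\right) = 12508 - \left(2162 - \left(0 + 90\right)^{2}\right) = 12508 - \left(2162 - 90^{2}\right) = 12508 - \left(2162 - 8100\right) = 12508 - -5938 = 12508 + 5938 = 18446$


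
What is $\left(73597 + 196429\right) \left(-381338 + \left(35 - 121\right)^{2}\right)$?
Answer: $-100974062492$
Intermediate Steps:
$\left(73597 + 196429\right) \left(-381338 + \left(35 - 121\right)^{2}\right) = 270026 \left(-381338 + \left(35 - 121\right)^{2}\right) = 270026 \left(-381338 + \left(-86\right)^{2}\right) = 270026 \left(-381338 + 7396\right) = 270026 \left(-373942\right) = -100974062492$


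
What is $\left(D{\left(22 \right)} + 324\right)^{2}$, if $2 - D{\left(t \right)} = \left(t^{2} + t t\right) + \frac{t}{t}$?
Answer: $413449$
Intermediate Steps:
$D{\left(t \right)} = 1 - 2 t^{2}$ ($D{\left(t \right)} = 2 - \left(\left(t^{2} + t t\right) + \frac{t}{t}\right) = 2 - \left(\left(t^{2} + t^{2}\right) + 1\right) = 2 - \left(2 t^{2} + 1\right) = 2 - \left(1 + 2 t^{2}\right) = 1 - 2 t^{2}$)
$\left(D{\left(22 \right)} + 324\right)^{2} = \left(\left(1 - 2 \cdot 22^{2}\right) + 324\right)^{2} = \left(\left(1 - 968\right) + 324\right)^{2} = \left(-967 + 324\right)^{2} = \left(-643\right)^{2} = 413449$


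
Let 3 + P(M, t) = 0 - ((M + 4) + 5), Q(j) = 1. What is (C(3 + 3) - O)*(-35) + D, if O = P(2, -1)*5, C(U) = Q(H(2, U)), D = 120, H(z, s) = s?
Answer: -2365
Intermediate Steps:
C(U) = 1
P(M, t) = -12 - M (P(M, t) = -3 + (0 - ((M + 4) + 5)) = -3 + (0 - ((4 + M) + 5)) = -3 + (0 - (9 + M)) = -3 + (0 + (-9 - M)) = -3 + (-9 - M) = -12 - M)
O = -70 (O = (-12 - 1*2)*5 = (-12 - 2)*5 = -14*5 = -70)
(C(3 + 3) - O)*(-35) + D = (1 - 1*(-70))*(-35) + 120 = (1 + 70)*(-35) + 120 = 71*(-35) + 120 = -2485 + 120 = -2365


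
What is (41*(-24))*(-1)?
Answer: 984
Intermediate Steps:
(41*(-24))*(-1) = -984*(-1) = 984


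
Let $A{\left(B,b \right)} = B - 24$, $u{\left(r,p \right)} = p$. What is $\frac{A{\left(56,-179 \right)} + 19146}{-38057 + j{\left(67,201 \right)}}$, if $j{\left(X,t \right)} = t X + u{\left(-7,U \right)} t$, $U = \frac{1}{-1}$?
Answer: $- \frac{19178}{24791} \approx -0.77359$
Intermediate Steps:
$U = -1$
$j{\left(X,t \right)} = - t + X t$ ($j{\left(X,t \right)} = t X - t = X t - t = - t + X t$)
$A{\left(B,b \right)} = -24 + B$ ($A{\left(B,b \right)} = B - 24 = -24 + B$)
$\frac{A{\left(56,-179 \right)} + 19146}{-38057 + j{\left(67,201 \right)}} = \frac{\left(-24 + 56\right) + 19146}{-38057 + 201 \left(-1 + 67\right)} = \frac{32 + 19146}{-38057 + 201 \cdot 66} = \frac{19178}{-38057 + 13266} = \frac{19178}{-24791} = 19178 \left(- \frac{1}{24791}\right) = - \frac{19178}{24791}$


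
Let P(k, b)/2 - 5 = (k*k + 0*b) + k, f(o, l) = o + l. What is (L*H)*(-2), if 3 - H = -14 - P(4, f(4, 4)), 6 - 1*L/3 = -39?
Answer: -18090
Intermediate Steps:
L = 135 (L = 18 - 3*(-39) = 18 + 117 = 135)
f(o, l) = l + o
P(k, b) = 10 + 2*k + 2*k² (P(k, b) = 10 + 2*((k*k + 0*b) + k) = 10 + 2*((k² + 0) + k) = 10 + 2*(k² + k) = 10 + 2*(k + k²) = 10 + (2*k + 2*k²) = 10 + 2*k + 2*k²)
H = 67 (H = 3 - (-14 - (10 + 2*4 + 2*4²)) = 3 - (-14 - (10 + 8 + 2*16)) = 3 - (-14 - (10 + 8 + 32)) = 3 - (-14 - 1*50) = 3 - (-14 - 50) = 3 - 1*(-64) = 3 + 64 = 67)
(L*H)*(-2) = (135*67)*(-2) = 9045*(-2) = -18090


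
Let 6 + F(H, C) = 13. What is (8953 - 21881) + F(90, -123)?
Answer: -12921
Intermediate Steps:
F(H, C) = 7 (F(H, C) = -6 + 13 = 7)
(8953 - 21881) + F(90, -123) = (8953 - 21881) + 7 = -12928 + 7 = -12921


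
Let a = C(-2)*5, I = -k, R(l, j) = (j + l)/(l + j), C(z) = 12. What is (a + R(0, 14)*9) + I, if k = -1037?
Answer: 1106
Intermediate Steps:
R(l, j) = 1 (R(l, j) = (j + l)/(j + l) = 1)
I = 1037 (I = -1*(-1037) = 1037)
a = 60 (a = 12*5 = 60)
(a + R(0, 14)*9) + I = (60 + 1*9) + 1037 = (60 + 9) + 1037 = 69 + 1037 = 1106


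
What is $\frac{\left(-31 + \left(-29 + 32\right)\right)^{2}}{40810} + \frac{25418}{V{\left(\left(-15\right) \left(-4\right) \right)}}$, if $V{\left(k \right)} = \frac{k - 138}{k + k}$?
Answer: $- \frac{1481868672}{37895} \approx -39105.0$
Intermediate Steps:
$V{\left(k \right)} = \frac{-138 + k}{2 k}$
$\frac{\left(-31 + \left(-29 + 32\right)\right)^{2}}{40810} + \frac{25418}{V{\left(\left(-15\right) \left(-4\right) \right)}} = \frac{\left(-31 + \left(-29 + 32\right)\right)^{2}}{40810} + \frac{25418}{\frac{1}{2} \frac{1}{\left(-15\right) \left(-4\right)} \left(-138 - -60\right)} = \left(-31 + 3\right)^{2} \cdot \frac{1}{40810} + \frac{25418}{\frac{1}{2} \cdot \frac{1}{60} \left(-138 + 60\right)} = \left(-28\right)^{2} \cdot \frac{1}{40810} + \frac{25418}{\frac{1}{2} \cdot \frac{1}{60} \left(-78\right)} = 784 \cdot \frac{1}{40810} + \frac{25418}{- \frac{13}{20}} = \frac{56}{2915} + 25418 \left(- \frac{20}{13}\right) = \frac{56}{2915} - \frac{508360}{13} = - \frac{1481868672}{37895}$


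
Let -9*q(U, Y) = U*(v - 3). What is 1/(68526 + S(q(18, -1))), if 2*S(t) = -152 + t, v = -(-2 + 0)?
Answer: 1/68451 ≈ 1.4609e-5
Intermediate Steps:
v = 2 (v = -1*(-2) = 2)
q(U, Y) = U/9 (q(U, Y) = -U*(2 - 3)/9 = -U*(-1)/9 = -(-1)*U/9 = U/9)
S(t) = -76 + t/2 (S(t) = (-152 + t)/2 = -76 + t/2)
1/(68526 + S(q(18, -1))) = 1/(68526 + (-76 + ((⅑)*18)/2)) = 1/(68526 + (-76 + (½)*2)) = 1/(68526 + (-76 + 1)) = 1/(68526 - 75) = 1/68451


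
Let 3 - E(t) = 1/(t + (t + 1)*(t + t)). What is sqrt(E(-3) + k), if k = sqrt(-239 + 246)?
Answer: sqrt(26 + 9*sqrt(7))/3 ≈ 2.3526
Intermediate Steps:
E(t) = 3 - 1/(t + 2*t*(1 + t)) (E(t) = 3 - 1/(t + (t + 1)*(t + t)) = 3 - 1/(t + (1 + t)*(2*t)) = 3 - 1/(t + 2*t*(1 + t)))
k = sqrt(7) ≈ 2.6458
sqrt(E(-3) + k) = sqrt((-1 + 6*(-3)**2 + 9*(-3))/((-3)*(3 + 2*(-3))) + sqrt(7)) = sqrt(-(-1 + 6*9 - 27)/(3*(3 - 6)) + sqrt(7)) = sqrt(-1/3*(-1 + 54 - 27)/(-3) + sqrt(7)) = sqrt(-1/3*(-1/3)*26 + sqrt(7)) = sqrt(26/9 + sqrt(7))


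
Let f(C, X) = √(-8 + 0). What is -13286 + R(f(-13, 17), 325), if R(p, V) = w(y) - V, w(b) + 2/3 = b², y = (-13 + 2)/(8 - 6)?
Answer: -162977/12 ≈ -13581.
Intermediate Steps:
y = -11/2 ≈ -5.5000
f(C, X) = 2*I*√2 (f(C, X) = √(-8) = 2*I*√2)
w(b) = -⅔ + b²
R(p, V) = 355/12 - V (R(p, V) = (-⅔ + (-11/2)²) - V = (-⅔ + 121/4) - V = 355/12 - V)
-13286 + R(f(-13, 17), 325) = -13286 + (355/12 - 1*325) = -13286 + (355/12 - 325) = -13286 - 3545/12 = -162977/12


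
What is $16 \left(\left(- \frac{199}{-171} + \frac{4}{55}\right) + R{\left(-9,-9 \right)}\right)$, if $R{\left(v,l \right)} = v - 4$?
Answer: $- \frac{1770176}{9405} \approx -188.22$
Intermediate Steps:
$R{\left(v,l \right)} = -4 + v$
$16 \left(\left(- \frac{199}{-171} + \frac{4}{55}\right) + R{\left(-9,-9 \right)}\right) = 16 \left(\left(- \frac{199}{-171} + \frac{4}{55}\right) - 13\right) = 16 \left(\left(\left(-199\right) \left(- \frac{1}{171}\right) + 4 \cdot \frac{1}{55}\right) - 13\right) = 16 \left(\left(\frac{199}{171} + \frac{4}{55}\right) - 13\right) = 16 \left(\frac{11629}{9405} - 13\right) = 16 \left(- \frac{110636}{9405}\right) = - \frac{1770176}{9405}$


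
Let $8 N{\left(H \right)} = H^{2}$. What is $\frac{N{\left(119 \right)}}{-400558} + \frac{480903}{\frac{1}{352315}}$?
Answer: $\frac{542930221999732319}{3204464} \approx 1.6943 \cdot 10^{11}$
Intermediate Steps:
$N{\left(H \right)} = \frac{H^{2}}{8}$
$\frac{N{\left(119 \right)}}{-400558} + \frac{480903}{\frac{1}{352315}} = \frac{\frac{1}{8} \cdot 119^{2}}{-400558} + \frac{480903}{\frac{1}{352315}} = \frac{1}{8} \cdot 14161 \left(- \frac{1}{400558}\right) + 480903 \frac{1}{\frac{1}{352315}} = \frac{14161}{8} \left(- \frac{1}{400558}\right) + 480903 \cdot 352315 = - \frac{14161}{3204464} + 169429340445 = \frac{542930221999732319}{3204464}$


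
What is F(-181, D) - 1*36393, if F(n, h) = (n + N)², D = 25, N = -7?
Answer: -1049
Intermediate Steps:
F(n, h) = (-7 + n)² (F(n, h) = (n - 7)² = (-7 + n)²)
F(-181, D) - 1*36393 = (-7 - 181)² - 1*36393 = (-188)² - 36393 = 35344 - 36393 = -1049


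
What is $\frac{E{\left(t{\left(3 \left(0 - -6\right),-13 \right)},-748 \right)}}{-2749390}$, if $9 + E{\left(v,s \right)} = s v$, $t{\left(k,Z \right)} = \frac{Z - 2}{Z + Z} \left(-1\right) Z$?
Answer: $\frac{5619}{2749390} \approx 0.0020437$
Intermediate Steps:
$t{\left(k,Z \right)} = 1 - \frac{Z}{2}$ ($t{\left(k,Z \right)} = \frac{-2 + Z}{2 Z} \left(-1\right) Z = - \frac{-2 + Z}{2 Z} Z = 1 - \frac{Z}{2}$)
$E{\left(v,s \right)} = -9 + s v$
$\frac{E{\left(t{\left(3 \left(0 - -6\right),-13 \right)},-748 \right)}}{-2749390} = \frac{-9 - 748 \left(1 - - \frac{13}{2}\right)}{-2749390} = \left(-9 - 748 \left(1 + \frac{13}{2}\right)\right) \left(- \frac{1}{2749390}\right) = \left(-9 - 5610\right) \left(- \frac{1}{2749390}\right) = \left(-5619\right) \left(- \frac{1}{2749390}\right) = \frac{5619}{2749390}$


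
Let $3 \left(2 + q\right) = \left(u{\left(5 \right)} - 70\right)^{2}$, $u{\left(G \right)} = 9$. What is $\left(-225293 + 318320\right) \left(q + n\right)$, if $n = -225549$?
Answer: $-20866948388$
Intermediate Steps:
$q = \frac{3715}{3}$ ($q = -2 + \frac{\left(9 - 70\right)^{2}}{3} = -2 + \frac{\left(-61\right)^{2}}{3} = -2 + \frac{1}{3} \cdot 3721 = -2 + \frac{3721}{3} = \frac{3715}{3} \approx 1238.3$)
$\left(-225293 + 318320\right) \left(q + n\right) = \left(-225293 + 318320\right) \left(\frac{3715}{3} - 225549\right) = 93027 \left(- \frac{672932}{3}\right) = -20866948388$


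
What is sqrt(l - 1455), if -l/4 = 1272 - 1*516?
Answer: I*sqrt(4479) ≈ 66.925*I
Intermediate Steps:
l = -3024 (l = -4*(1272 - 1*516) = -4*(1272 - 516) = -4*756 = -3024)
sqrt(l - 1455) = sqrt(-3024 - 1455) = sqrt(-4479) = I*sqrt(4479)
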